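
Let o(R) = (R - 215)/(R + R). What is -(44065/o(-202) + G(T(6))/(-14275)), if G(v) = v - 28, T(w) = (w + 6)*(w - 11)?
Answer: -254127298196/5952675 ≈ -42691.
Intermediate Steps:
T(w) = (-11 + w)*(6 + w) (T(w) = (6 + w)*(-11 + w) = (-11 + w)*(6 + w))
G(v) = -28 + v
o(R) = (-215 + R)/(2*R) (o(R) = (-215 + R)/((2*R)) = (-215 + R)*(1/(2*R)) = (-215 + R)/(2*R))
-(44065/o(-202) + G(T(6))/(-14275)) = -(44065/(((½)*(-215 - 202)/(-202))) + (-28 + (-66 + 6² - 5*6))/(-14275)) = -(44065/(((½)*(-1/202)*(-417))) + (-28 + (-66 + 36 - 30))*(-1/14275)) = -(44065/(417/404) + (-28 - 60)*(-1/14275)) = -(44065*(404/417) - 88*(-1/14275)) = -(17802260/417 + 88/14275) = -1*254127298196/5952675 = -254127298196/5952675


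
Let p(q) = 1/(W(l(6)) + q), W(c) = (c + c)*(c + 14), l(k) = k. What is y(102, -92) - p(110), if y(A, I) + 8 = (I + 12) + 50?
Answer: -13301/350 ≈ -38.003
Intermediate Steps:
W(c) = 2*c*(14 + c) (W(c) = (2*c)*(14 + c) = 2*c*(14 + c))
p(q) = 1/(240 + q) (p(q) = 1/(2*6*(14 + 6) + q) = 1/(2*6*20 + q) = 1/(240 + q))
y(A, I) = 54 + I (y(A, I) = -8 + ((I + 12) + 50) = -8 + ((12 + I) + 50) = -8 + (62 + I) = 54 + I)
y(102, -92) - p(110) = (54 - 92) - 1/(240 + 110) = -38 - 1/350 = -13301/350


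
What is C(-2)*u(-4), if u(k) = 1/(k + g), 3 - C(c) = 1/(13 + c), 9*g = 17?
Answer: -288/209 ≈ -1.3780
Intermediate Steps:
g = 17/9 (g = (⅑)*17 = 17/9 ≈ 1.8889)
C(c) = 3 - 1/(13 + c)
u(k) = 1/(17/9 + k) (u(k) = 1/(k + 17/9) = 1/(17/9 + k))
C(-2)*u(-4) = ((38 + 3*(-2))/(13 - 2))*(9/(17 + 9*(-4))) = ((38 - 6)/11)*(9/(17 - 36)) = ((1/11)*32)*(9/(-19)) = 32*(9*(-1/19))/11 = (32/11)*(-9/19) = -288/209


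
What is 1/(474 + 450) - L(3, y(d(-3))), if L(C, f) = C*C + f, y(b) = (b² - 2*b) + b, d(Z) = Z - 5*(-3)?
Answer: -130283/924 ≈ -141.00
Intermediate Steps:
d(Z) = 15 + Z (d(Z) = Z + 15 = 15 + Z)
y(b) = b² - b
L(C, f) = f + C² (L(C, f) = C² + f = f + C²)
1/(474 + 450) - L(3, y(d(-3))) = 1/(474 + 450) - ((15 - 3)*(-1 + (15 - 3)) + 3²) = 1/924 - (12*(-1 + 12) + 9) = 1/924 - (12*11 + 9) = 1/924 - (132 + 9) = 1/924 - 1*141 = 1/924 - 141 = -130283/924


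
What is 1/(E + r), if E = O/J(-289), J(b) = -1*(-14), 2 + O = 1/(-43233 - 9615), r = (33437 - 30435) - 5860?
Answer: -739872/2114659873 ≈ -0.00034988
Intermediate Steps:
r = -2858 (r = 3002 - 5860 = -2858)
O = -105697/52848 (O = -2 + 1/(-43233 - 9615) = -2 + 1/(-52848) = -2 - 1/52848 = -105697/52848 ≈ -2.0000)
J(b) = 14
E = -105697/739872 (E = -105697/52848/14 = -105697/52848*1/14 = -105697/739872 ≈ -0.14286)
1/(E + r) = 1/(-105697/739872 - 2858) = 1/(-2114659873/739872) = -739872/2114659873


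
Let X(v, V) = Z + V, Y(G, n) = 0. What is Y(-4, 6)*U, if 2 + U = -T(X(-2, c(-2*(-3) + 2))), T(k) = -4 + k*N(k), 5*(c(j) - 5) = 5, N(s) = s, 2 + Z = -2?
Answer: 0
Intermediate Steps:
Z = -4 (Z = -2 - 2 = -4)
c(j) = 6 (c(j) = 5 + (1/5)*5 = 5 + 1 = 6)
X(v, V) = -4 + V
T(k) = -4 + k**2 (T(k) = -4 + k*k = -4 + k**2)
U = -2 (U = -2 - (-4 + (-4 + 6)**2) = -2 - (-4 + 2**2) = -2 - (-4 + 4) = -2 - 1*0 = -2 + 0 = -2)
Y(-4, 6)*U = 0*(-2) = 0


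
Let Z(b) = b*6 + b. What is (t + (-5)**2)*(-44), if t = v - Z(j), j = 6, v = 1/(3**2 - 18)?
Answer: 6776/9 ≈ 752.89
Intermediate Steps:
v = -1/9 (v = 1/(9 - 18) = 1/(-9) = -1/9 ≈ -0.11111)
Z(b) = 7*b (Z(b) = 6*b + b = 7*b)
t = -379/9 (t = -1/9 - 7*6 = -1/9 - 1*42 = -1/9 - 42 = -379/9 ≈ -42.111)
(t + (-5)**2)*(-44) = (-379/9 + (-5)**2)*(-44) = (-379/9 + 25)*(-44) = -154/9*(-44) = 6776/9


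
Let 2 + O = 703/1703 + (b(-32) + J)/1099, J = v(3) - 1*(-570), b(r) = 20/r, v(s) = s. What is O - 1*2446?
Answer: -36639376835/14972776 ≈ -2447.1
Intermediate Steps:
J = 573 (J = 3 - 1*(-570) = 3 + 570 = 573)
O = -15966739/14972776 (O = -2 + (703/1703 + (20/(-32) + 573)/1099) = -2 + (703*(1/1703) + (20*(-1/32) + 573)*(1/1099)) = -2 + (703/1703 + (-5/8 + 573)*(1/1099)) = -2 + (703/1703 + (4579/8)*(1/1099)) = -2 + (703/1703 + 4579/8792) = -2 + 13978813/14972776 = -15966739/14972776 ≈ -1.0664)
O - 1*2446 = -15966739/14972776 - 1*2446 = -15966739/14972776 - 2446 = -36639376835/14972776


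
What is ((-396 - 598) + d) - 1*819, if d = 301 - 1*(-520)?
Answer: -992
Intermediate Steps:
d = 821 (d = 301 + 520 = 821)
((-396 - 598) + d) - 1*819 = ((-396 - 598) + 821) - 1*819 = (-994 + 821) - 819 = -173 - 819 = -992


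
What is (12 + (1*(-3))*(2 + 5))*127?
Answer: -1143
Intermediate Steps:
(12 + (1*(-3))*(2 + 5))*127 = (12 - 3*7)*127 = (12 - 21)*127 = -9*127 = -1143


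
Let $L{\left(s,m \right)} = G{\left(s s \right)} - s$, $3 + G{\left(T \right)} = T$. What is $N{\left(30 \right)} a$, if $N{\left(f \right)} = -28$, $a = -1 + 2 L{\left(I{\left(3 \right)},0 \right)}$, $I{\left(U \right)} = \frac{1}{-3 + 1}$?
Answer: $154$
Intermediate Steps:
$G{\left(T \right)} = -3 + T$
$I{\left(U \right)} = - \frac{1}{2}$ ($I{\left(U \right)} = \frac{1}{-2} = - \frac{1}{2}$)
$L{\left(s,m \right)} = -3 + s^{2} - s$ ($L{\left(s,m \right)} = \left(-3 + s s\right) - s = \left(-3 + s^{2}\right) - s = -3 + s^{2} - s$)
$a = - \frac{11}{2}$ ($a = -1 + 2 \left(-3 + \left(- \frac{1}{2}\right)^{2} - - \frac{1}{2}\right) = -1 + 2 \left(-3 + \frac{1}{4} + \frac{1}{2}\right) = -1 + 2 \left(- \frac{9}{4}\right) = -1 - \frac{9}{2} = - \frac{11}{2} \approx -5.5$)
$N{\left(30 \right)} a = \left(-28\right) \left(- \frac{11}{2}\right) = 154$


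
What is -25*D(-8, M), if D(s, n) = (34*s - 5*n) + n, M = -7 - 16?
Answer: 4500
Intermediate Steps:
M = -23
D(s, n) = -4*n + 34*s (D(s, n) = (-5*n + 34*s) + n = -4*n + 34*s)
-25*D(-8, M) = -25*(-4*(-23) + 34*(-8)) = -25*(92 - 272) = -25*(-180) = 4500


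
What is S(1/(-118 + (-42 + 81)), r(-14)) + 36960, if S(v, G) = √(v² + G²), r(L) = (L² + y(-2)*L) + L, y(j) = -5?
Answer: 36960 + √396328465/79 ≈ 37212.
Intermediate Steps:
r(L) = L² - 4*L (r(L) = (L² - 5*L) + L = L² - 4*L)
S(v, G) = √(G² + v²)
S(1/(-118 + (-42 + 81)), r(-14)) + 36960 = √((-14*(-4 - 14))² + (1/(-118 + (-42 + 81)))²) + 36960 = √((-14*(-18))² + (1/(-118 + 39))²) + 36960 = √(252² + (1/(-79))²) + 36960 = √(63504 + (-1/79)²) + 36960 = √(63504 + 1/6241) + 36960 = √(396328465/6241) + 36960 = √396328465/79 + 36960 = 36960 + √396328465/79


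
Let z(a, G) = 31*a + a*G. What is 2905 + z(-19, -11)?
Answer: 2525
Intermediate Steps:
z(a, G) = 31*a + G*a
2905 + z(-19, -11) = 2905 - 19*(31 - 11) = 2905 - 19*20 = 2905 - 380 = 2525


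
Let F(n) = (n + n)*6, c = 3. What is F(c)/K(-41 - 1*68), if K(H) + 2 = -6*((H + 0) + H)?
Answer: 18/653 ≈ 0.027565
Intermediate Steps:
F(n) = 12*n (F(n) = (2*n)*6 = 12*n)
K(H) = -2 - 12*H (K(H) = -2 - 6*((H + 0) + H) = -2 - 6*(H + H) = -2 - 12*H)
F(c)/K(-41 - 1*68) = (12*3)/(-2 - 12*(-41 - 1*68)) = 36/(-2 - 12*(-41 - 68)) = 36/(-2 - 12*(-109)) = 36/(-2 + 1308) = 36/1306 = 36*(1/1306) = 18/653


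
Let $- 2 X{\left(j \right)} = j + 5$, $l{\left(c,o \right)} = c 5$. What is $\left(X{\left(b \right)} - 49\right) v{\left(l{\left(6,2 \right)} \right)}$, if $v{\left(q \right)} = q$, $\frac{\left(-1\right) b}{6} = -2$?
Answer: $-1725$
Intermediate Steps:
$l{\left(c,o \right)} = 5 c$
$b = 12$ ($b = \left(-6\right) \left(-2\right) = 12$)
$X{\left(j \right)} = - \frac{5}{2} - \frac{j}{2}$ ($X{\left(j \right)} = - \frac{j + 5}{2} = - \frac{5 + j}{2} = - \frac{5}{2} - \frac{j}{2}$)
$\left(X{\left(b \right)} - 49\right) v{\left(l{\left(6,2 \right)} \right)} = \left(\left(- \frac{5}{2} - 6\right) - 49\right) 5 \cdot 6 = \left(\left(- \frac{5}{2} - 6\right) - 49\right) 30 = \left(- \frac{17}{2} - 49\right) 30 = \left(- \frac{115}{2}\right) 30 = -1725$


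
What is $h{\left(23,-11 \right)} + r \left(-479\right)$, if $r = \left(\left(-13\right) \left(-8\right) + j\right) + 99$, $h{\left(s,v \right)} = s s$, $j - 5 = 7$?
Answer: $-102456$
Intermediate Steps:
$j = 12$ ($j = 5 + 7 = 12$)
$h{\left(s,v \right)} = s^{2}$
$r = 215$ ($r = \left(\left(-13\right) \left(-8\right) + 12\right) + 99 = \left(104 + 12\right) + 99 = 116 + 99 = 215$)
$h{\left(23,-11 \right)} + r \left(-479\right) = 23^{2} + 215 \left(-479\right) = 529 - 102985 = -102456$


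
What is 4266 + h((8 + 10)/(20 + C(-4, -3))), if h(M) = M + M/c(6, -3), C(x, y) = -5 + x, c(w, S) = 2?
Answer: 46953/11 ≈ 4268.5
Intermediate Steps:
h(M) = 3*M/2 (h(M) = M + M/2 = 3*M/2)
4266 + h((8 + 10)/(20 + C(-4, -3))) = 4266 + 3*((8 + 10)/(20 + (-5 - 4)))/2 = 4266 + 3*(18/(20 - 9))/2 = 4266 + 3*(18/11)/2 = 4266 + 3*(18*(1/11))/2 = 4266 + (3/2)*(18/11) = 4266 + 27/11 = 46953/11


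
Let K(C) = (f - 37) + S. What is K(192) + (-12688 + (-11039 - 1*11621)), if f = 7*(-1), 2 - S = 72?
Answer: -35462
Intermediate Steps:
S = -70 (S = 2 - 1*72 = 2 - 72 = -70)
f = -7
K(C) = -114 (K(C) = (-7 - 37) - 70 = -44 - 70 = -114)
K(192) + (-12688 + (-11039 - 1*11621)) = -114 + (-12688 + (-11039 - 1*11621)) = -114 + (-12688 + (-11039 - 11621)) = -114 + (-12688 - 22660) = -114 - 35348 = -35462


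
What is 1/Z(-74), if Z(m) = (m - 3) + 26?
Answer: -1/51 ≈ -0.019608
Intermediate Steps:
Z(m) = 23 + m (Z(m) = (-3 + m) + 26 = 23 + m)
1/Z(-74) = 1/(23 - 74) = 1/(-51) = -1/51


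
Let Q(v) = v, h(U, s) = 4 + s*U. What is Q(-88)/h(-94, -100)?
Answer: -22/2351 ≈ -0.0093577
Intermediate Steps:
h(U, s) = 4 + U*s
Q(-88)/h(-94, -100) = -88/(4 - 94*(-100)) = -88/(4 + 9400) = -88/9404 = -88*1/9404 = -22/2351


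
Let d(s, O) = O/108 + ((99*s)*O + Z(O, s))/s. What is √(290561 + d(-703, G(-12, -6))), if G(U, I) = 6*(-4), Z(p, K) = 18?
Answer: √1281811483681/2109 ≈ 536.83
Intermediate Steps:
G(U, I) = -24
d(s, O) = O/108 + (18 + 99*O*s)/s (d(s, O) = O/108 + ((99*s)*O + 18)/s = O*(1/108) + (99*O*s + 18)/s = O/108 + (18 + 99*O*s)/s)
√(290561 + d(-703, G(-12, -6))) = √(290561 + (18/(-703) + (10693/108)*(-24))) = √(290561 + (18*(-1/703) - 21386/9)) = √(290561 + (-18/703 - 21386/9)) = √(290561 - 15034520/6327) = √(1823344927/6327) = √1281811483681/2109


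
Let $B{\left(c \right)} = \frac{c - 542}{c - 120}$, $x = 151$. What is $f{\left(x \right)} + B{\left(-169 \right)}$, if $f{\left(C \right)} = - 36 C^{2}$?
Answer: $- \frac{237220893}{289} \approx -8.2083 \cdot 10^{5}$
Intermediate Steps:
$B{\left(c \right)} = \frac{-542 + c}{-120 + c}$
$f{\left(x \right)} + B{\left(-169 \right)} = - 36 \cdot 151^{2} + \frac{-542 - 169}{-120 - 169} = \left(-36\right) 22801 + \frac{1}{-289} \left(-711\right) = -820836 - - \frac{711}{289} = -820836 + \frac{711}{289} = - \frac{237220893}{289}$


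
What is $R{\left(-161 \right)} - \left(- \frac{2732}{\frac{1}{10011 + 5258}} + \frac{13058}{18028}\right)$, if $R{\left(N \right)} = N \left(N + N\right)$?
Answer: $\frac{376485477971}{9014} \approx 4.1767 \cdot 10^{7}$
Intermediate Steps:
$R{\left(N \right)} = 2 N^{2}$ ($R{\left(N \right)} = N 2 N = 2 N^{2}$)
$R{\left(-161 \right)} - \left(- \frac{2732}{\frac{1}{10011 + 5258}} + \frac{13058}{18028}\right) = 2 \left(-161\right)^{2} - \left(- \frac{2732}{\frac{1}{10011 + 5258}} + \frac{13058}{18028}\right) = 2 \cdot 25921 - \left(- \frac{2732}{\frac{1}{15269}} + 13058 \cdot \frac{1}{18028}\right) = 51842 - \left(- 2732 \frac{1}{\frac{1}{15269}} + \frac{6529}{9014}\right) = 51842 - \left(\left(-2732\right) 15269 + \frac{6529}{9014}\right) = 51842 - \left(-41714908 + \frac{6529}{9014}\right) = 51842 - - \frac{376018174183}{9014} = 51842 + \frac{376018174183}{9014} = \frac{376485477971}{9014}$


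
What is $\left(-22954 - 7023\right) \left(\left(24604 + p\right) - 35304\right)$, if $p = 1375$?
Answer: $279535525$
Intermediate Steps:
$\left(-22954 - 7023\right) \left(\left(24604 + p\right) - 35304\right) = \left(-22954 - 7023\right) \left(\left(24604 + 1375\right) - 35304\right) = - 29977 \left(25979 - 35304\right) = \left(-29977\right) \left(-9325\right) = 279535525$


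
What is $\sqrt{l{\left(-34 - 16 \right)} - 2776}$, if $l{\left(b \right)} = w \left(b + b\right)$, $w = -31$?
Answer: $18$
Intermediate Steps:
$l{\left(b \right)} = - 62 b$ ($l{\left(b \right)} = - 31 \left(b + b\right) = - 31 \cdot 2 b = - 62 b$)
$\sqrt{l{\left(-34 - 16 \right)} - 2776} = \sqrt{- 62 \left(-34 - 16\right) - 2776} = \sqrt{\left(-62\right) \left(-50\right) - 2776} = \sqrt{3100 - 2776} = \sqrt{324} = 18$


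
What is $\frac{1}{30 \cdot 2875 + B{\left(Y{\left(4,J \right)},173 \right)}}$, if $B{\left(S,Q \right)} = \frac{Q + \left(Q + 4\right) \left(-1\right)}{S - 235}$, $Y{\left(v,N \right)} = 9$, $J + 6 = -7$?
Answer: $\frac{113}{9746252} \approx 1.1594 \cdot 10^{-5}$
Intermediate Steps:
$J = -13$ ($J = -6 - 7 = -13$)
$B{\left(S,Q \right)} = - \frac{4}{-235 + S}$ ($B{\left(S,Q \right)} = \frac{Q + \left(4 + Q\right) \left(-1\right)}{-235 + S} = \frac{Q - \left(4 + Q\right)}{-235 + S} = - \frac{4}{-235 + S}$)
$\frac{1}{30 \cdot 2875 + B{\left(Y{\left(4,J \right)},173 \right)}} = \frac{1}{30 \cdot 2875 - \frac{4}{-235 + 9}} = \frac{1}{86250 - \frac{4}{-226}} = \frac{1}{86250 - - \frac{2}{113}} = \frac{1}{86250 + \frac{2}{113}} = \frac{1}{\frac{9746252}{113}} = \frac{113}{9746252}$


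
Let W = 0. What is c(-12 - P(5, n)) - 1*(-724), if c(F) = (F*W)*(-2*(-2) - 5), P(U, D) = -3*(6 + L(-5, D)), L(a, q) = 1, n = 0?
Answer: 724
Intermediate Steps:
P(U, D) = -21 (P(U, D) = -3*(6 + 1) = -3*7 = -21)
c(F) = 0 (c(F) = (F*0)*(-2*(-2) - 5) = 0*(4 - 5) = 0*(-1) = 0)
c(-12 - P(5, n)) - 1*(-724) = 0 - 1*(-724) = 0 + 724 = 724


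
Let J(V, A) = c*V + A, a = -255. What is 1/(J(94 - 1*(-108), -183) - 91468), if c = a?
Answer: -1/143161 ≈ -6.9851e-6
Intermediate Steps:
c = -255
J(V, A) = A - 255*V (J(V, A) = -255*V + A = A - 255*V)
1/(J(94 - 1*(-108), -183) - 91468) = 1/((-183 - 255*(94 - 1*(-108))) - 91468) = 1/((-183 - 255*(94 + 108)) - 91468) = 1/((-183 - 255*202) - 91468) = 1/((-183 - 51510) - 91468) = 1/(-51693 - 91468) = 1/(-143161) = -1/143161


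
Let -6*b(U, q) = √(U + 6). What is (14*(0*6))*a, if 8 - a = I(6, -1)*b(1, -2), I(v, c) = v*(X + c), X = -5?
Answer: 0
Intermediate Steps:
b(U, q) = -√(6 + U)/6 (b(U, q) = -√(U + 6)/6 = -√(6 + U)/6)
I(v, c) = v*(-5 + c)
a = 8 - 6*√7 (a = 8 - 6*(-5 - 1)*(-√(6 + 1)/6) = 8 - 6*(-6)*(-√7/6) = 8 - (-36)*(-√7/6) = 8 - 6*√7 ≈ -7.8745)
(14*(0*6))*a = (14*(0*6))*(8 - 6*√7) = (14*0)*(8 - 6*√7) = 0*(8 - 6*√7) = 0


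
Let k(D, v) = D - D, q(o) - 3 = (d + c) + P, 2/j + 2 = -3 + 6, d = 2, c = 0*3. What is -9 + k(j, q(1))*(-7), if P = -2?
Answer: -9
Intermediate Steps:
c = 0
j = 2 (j = 2/(-2 + (-3 + 6)) = 2/(-2 + 3) = 2/1 = 2*1 = 2)
q(o) = 3 (q(o) = 3 + ((2 + 0) - 2) = 3 + (2 - 2) = 3 + 0 = 3)
k(D, v) = 0
-9 + k(j, q(1))*(-7) = -9 + 0*(-7) = -9 + 0 = -9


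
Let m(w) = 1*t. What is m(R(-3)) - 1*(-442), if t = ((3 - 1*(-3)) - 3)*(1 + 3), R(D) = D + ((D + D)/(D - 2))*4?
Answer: 454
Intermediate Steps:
R(D) = D + 8*D/(-2 + D) (R(D) = D + ((2*D)/(-2 + D))*4 = D + (2*D/(-2 + D))*4 = D + 8*D/(-2 + D))
t = 12 (t = ((3 + 3) - 3)*4 = (6 - 3)*4 = 3*4 = 12)
m(w) = 12 (m(w) = 1*12 = 12)
m(R(-3)) - 1*(-442) = 12 - 1*(-442) = 12 + 442 = 454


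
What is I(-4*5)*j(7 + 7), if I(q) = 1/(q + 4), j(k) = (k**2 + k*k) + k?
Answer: -203/8 ≈ -25.375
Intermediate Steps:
j(k) = k + 2*k**2 (j(k) = (k**2 + k**2) + k = 2*k**2 + k = k + 2*k**2)
I(q) = 1/(4 + q)
I(-4*5)*j(7 + 7) = ((7 + 7)*(1 + 2*(7 + 7)))/(4 - 4*5) = (14*(1 + 2*14))/(4 - 20) = (14*(1 + 28))/(-16) = -7*29/8 = -1/16*406 = -203/8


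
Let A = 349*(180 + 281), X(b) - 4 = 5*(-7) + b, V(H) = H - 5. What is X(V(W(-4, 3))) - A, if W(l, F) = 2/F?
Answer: -482773/3 ≈ -1.6092e+5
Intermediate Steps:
V(H) = -5 + H
X(b) = -31 + b (X(b) = 4 + (5*(-7) + b) = 4 + (-35 + b) = -31 + b)
A = 160889 (A = 349*461 = 160889)
X(V(W(-4, 3))) - A = (-31 + (-5 + 2/3)) - 1*160889 = (-31 + (-5 + 2*(1/3))) - 160889 = (-31 + (-5 + 2/3)) - 160889 = (-31 - 13/3) - 160889 = -106/3 - 160889 = -482773/3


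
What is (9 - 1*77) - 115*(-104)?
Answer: 11892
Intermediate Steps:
(9 - 1*77) - 115*(-104) = (9 - 77) + 11960 = -68 + 11960 = 11892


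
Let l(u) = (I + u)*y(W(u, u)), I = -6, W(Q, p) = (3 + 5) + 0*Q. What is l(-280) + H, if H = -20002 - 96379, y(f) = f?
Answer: -118669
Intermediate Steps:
W(Q, p) = 8 (W(Q, p) = 8 + 0 = 8)
H = -116381
l(u) = -48 + 8*u (l(u) = (-6 + u)*8 = -48 + 8*u)
l(-280) + H = (-48 + 8*(-280)) - 116381 = (-48 - 2240) - 116381 = -2288 - 116381 = -118669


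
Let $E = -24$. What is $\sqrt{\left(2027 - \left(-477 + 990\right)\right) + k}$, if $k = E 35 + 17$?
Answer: $\sqrt{691} \approx 26.287$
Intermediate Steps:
$k = -823$ ($k = \left(-24\right) 35 + 17 = -840 + 17 = -823$)
$\sqrt{\left(2027 - \left(-477 + 990\right)\right) + k} = \sqrt{\left(2027 - \left(-477 + 990\right)\right) - 823} = \sqrt{\left(2027 - 513\right) - 823} = \sqrt{1514 - 823} = \sqrt{691}$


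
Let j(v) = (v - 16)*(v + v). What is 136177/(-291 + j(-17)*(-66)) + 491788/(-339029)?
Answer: -82728947417/25204432947 ≈ -3.2823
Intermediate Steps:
j(v) = 2*v*(-16 + v) (j(v) = (-16 + v)*(2*v) = 2*v*(-16 + v))
136177/(-291 + j(-17)*(-66)) + 491788/(-339029) = 136177/(-291 + (2*(-17)*(-16 - 17))*(-66)) + 491788/(-339029) = 136177/(-291 + (2*(-17)*(-33))*(-66)) + 491788*(-1/339029) = 136177/(-291 + 1122*(-66)) - 491788/339029 = 136177/(-291 - 74052) - 491788/339029 = 136177/(-74343) - 491788/339029 = 136177*(-1/74343) - 491788/339029 = -136177/74343 - 491788/339029 = -82728947417/25204432947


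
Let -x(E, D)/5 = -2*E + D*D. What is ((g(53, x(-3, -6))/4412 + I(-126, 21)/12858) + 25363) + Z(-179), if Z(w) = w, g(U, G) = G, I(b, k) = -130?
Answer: 357168088381/14182374 ≈ 25184.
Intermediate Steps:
x(E, D) = -5*D**2 + 10*E (x(E, D) = -5*(-2*E + D*D) = -5*(-2*E + D**2) = -5*(D**2 - 2*E) = -5*D**2 + 10*E)
((g(53, x(-3, -6))/4412 + I(-126, 21)/12858) + 25363) + Z(-179) = (((-5*(-6)**2 + 10*(-3))/4412 - 130/12858) + 25363) - 179 = (((-5*36 - 30)*(1/4412) - 130*1/12858) + 25363) - 179 = (((-180 - 30)*(1/4412) - 65/6429) + 25363) - 179 = ((-210*1/4412 - 65/6429) + 25363) - 179 = ((-105/2206 - 65/6429) + 25363) - 179 = (-818435/14182374 + 25363) - 179 = 359706733327/14182374 - 179 = 357168088381/14182374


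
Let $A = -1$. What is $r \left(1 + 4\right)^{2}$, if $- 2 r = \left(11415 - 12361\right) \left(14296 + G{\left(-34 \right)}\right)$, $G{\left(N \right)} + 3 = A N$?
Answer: $169416775$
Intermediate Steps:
$G{\left(N \right)} = -3 - N$
$r = 6776671$ ($r = - \frac{\left(11415 - 12361\right) \left(14296 - -31\right)}{2} = - \frac{\left(-946\right) \left(14296 + \left(-3 + 34\right)\right)}{2} = - \frac{\left(-946\right) \left(14296 + 31\right)}{2} = - \frac{\left(-946\right) 14327}{2} = \left(- \frac{1}{2}\right) \left(-13553342\right) = 6776671$)
$r \left(1 + 4\right)^{2} = 6776671 \left(1 + 4\right)^{2} = 6776671 \cdot 5^{2} = 6776671 \cdot 25 = 169416775$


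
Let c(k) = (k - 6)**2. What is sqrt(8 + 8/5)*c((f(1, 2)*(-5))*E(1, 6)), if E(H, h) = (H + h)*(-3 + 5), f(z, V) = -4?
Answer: 300304*sqrt(15)/5 ≈ 2.3261e+5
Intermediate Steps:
E(H, h) = 2*H + 2*h (E(H, h) = (H + h)*2 = 2*H + 2*h)
c(k) = (-6 + k)**2
sqrt(8 + 8/5)*c((f(1, 2)*(-5))*E(1, 6)) = sqrt(8 + 8/5)*(-6 + (-4*(-5))*(2*1 + 2*6))**2 = sqrt(8 + 8*(1/5))*(-6 + 20*(2 + 12))**2 = sqrt(8 + 8/5)*(-6 + 20*14)**2 = sqrt(48/5)*(-6 + 280)**2 = (4*sqrt(15)/5)*274**2 = (4*sqrt(15)/5)*75076 = 300304*sqrt(15)/5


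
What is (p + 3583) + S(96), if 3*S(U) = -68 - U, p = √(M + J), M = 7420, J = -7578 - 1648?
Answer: 10585/3 + I*√1806 ≈ 3528.3 + 42.497*I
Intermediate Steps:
J = -9226
p = I*√1806 (p = √(7420 - 9226) = √(-1806) = I*√1806 ≈ 42.497*I)
S(U) = -68/3 - U/3 (S(U) = (-68 - U)/3 = -68/3 - U/3)
(p + 3583) + S(96) = (I*√1806 + 3583) + (-68/3 - ⅓*96) = (3583 + I*√1806) + (-68/3 - 32) = (3583 + I*√1806) - 164/3 = 10585/3 + I*√1806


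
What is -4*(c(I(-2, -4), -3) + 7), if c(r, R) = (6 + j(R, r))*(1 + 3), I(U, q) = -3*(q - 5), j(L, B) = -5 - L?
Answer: -92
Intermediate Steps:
I(U, q) = 15 - 3*q (I(U, q) = -3*(-5 + q) = 15 - 3*q)
c(r, R) = 4 - 4*R (c(r, R) = (6 + (-5 - R))*(1 + 3) = (1 - R)*4 = 4 - 4*R)
-4*(c(I(-2, -4), -3) + 7) = -4*((4 - 4*(-3)) + 7) = -4*((4 + 12) + 7) = -4*(16 + 7) = -4*23 = -92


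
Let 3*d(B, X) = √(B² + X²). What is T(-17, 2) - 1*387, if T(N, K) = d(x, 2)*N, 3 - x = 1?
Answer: -387 - 34*√2/3 ≈ -403.03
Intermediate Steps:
x = 2 (x = 3 - 1*1 = 3 - 1 = 2)
d(B, X) = √(B² + X²)/3
T(N, K) = 2*N*√2/3 (T(N, K) = (√(2² + 2²)/3)*N = (√(4 + 4)/3)*N = (√8/3)*N = ((2*√2)/3)*N = (2*√2/3)*N = 2*N*√2/3)
T(-17, 2) - 1*387 = (⅔)*(-17)*√2 - 1*387 = -34*√2/3 - 387 = -387 - 34*√2/3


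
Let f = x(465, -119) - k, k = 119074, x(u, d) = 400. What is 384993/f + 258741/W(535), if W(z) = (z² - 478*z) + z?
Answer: 521097129/102290395 ≈ 5.0943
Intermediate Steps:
W(z) = z² - 477*z
f = -118674 (f = 400 - 1*119074 = 400 - 119074 = -118674)
384993/f + 258741/W(535) = 384993/(-118674) + 258741/((535*(-477 + 535))) = 384993*(-1/118674) + 258741/((535*58)) = -42777/13186 + 258741/31030 = 521097129/102290395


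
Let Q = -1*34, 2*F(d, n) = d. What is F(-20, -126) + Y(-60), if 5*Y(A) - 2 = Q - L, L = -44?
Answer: -38/5 ≈ -7.6000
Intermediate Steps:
F(d, n) = d/2
Q = -34
Y(A) = 12/5 (Y(A) = ⅖ + (-34 - 1*(-44))/5 = ⅖ + (-34 + 44)/5 = ⅖ + (⅕)*10 = ⅖ + 2 = 12/5)
F(-20, -126) + Y(-60) = (½)*(-20) + 12/5 = -10 + 12/5 = -38/5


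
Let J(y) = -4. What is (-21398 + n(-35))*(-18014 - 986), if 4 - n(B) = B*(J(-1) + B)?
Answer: 432421000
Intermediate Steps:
n(B) = 4 - B*(-4 + B)
(-21398 + n(-35))*(-18014 - 986) = (-21398 + (4 - 1*(-35)² + 4*(-35)))*(-18014 - 986) = (-21398 + (4 - 1*1225 - 140))*(-19000) = (-21398 + (4 - 1225 - 140))*(-19000) = (-21398 - 1361)*(-19000) = -22759*(-19000) = 432421000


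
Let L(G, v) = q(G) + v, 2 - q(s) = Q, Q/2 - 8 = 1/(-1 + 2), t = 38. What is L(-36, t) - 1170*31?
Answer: -36248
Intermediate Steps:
Q = 18 (Q = 16 + 2/(-1 + 2) = 16 + 2/1 = 16 + 2*1 = 16 + 2 = 18)
q(s) = -16 (q(s) = 2 - 1*18 = 2 - 18 = -16)
L(G, v) = -16 + v
L(-36, t) - 1170*31 = (-16 + 38) - 1170*31 = 22 - 36270 = -36248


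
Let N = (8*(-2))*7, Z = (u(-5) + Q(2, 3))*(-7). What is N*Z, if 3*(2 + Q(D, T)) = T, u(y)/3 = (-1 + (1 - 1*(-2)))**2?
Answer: 8624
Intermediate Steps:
u(y) = 12 (u(y) = 3*(-1 + (1 - 1*(-2)))**2 = 3*(-1 + (1 + 2))**2 = 3*(-1 + 3)**2 = 3*2**2 = 3*4 = 12)
Q(D, T) = -2 + T/3
Z = -77 (Z = (12 + (-2 + (1/3)*3))*(-7) = (12 + (-2 + 1))*(-7) = (12 - 1)*(-7) = 11*(-7) = -77)
N = -112 (N = -16*7 = -112)
N*Z = -112*(-77) = 8624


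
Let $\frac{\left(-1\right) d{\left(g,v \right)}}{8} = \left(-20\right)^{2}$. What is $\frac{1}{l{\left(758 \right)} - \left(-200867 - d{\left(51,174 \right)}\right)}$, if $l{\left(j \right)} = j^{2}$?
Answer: $\frac{1}{772231} \approx 1.2949 \cdot 10^{-6}$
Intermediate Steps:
$d{\left(g,v \right)} = -3200$ ($d{\left(g,v \right)} = - 8 \left(-20\right)^{2} = \left(-8\right) 400 = -3200$)
$\frac{1}{l{\left(758 \right)} - \left(-200867 - d{\left(51,174 \right)}\right)} = \frac{1}{758^{2} + \left(\left(295575 - 3200\right) - 94708\right)} = \frac{1}{574564 + \left(292375 - 94708\right)} = \frac{1}{574564 + 197667} = \frac{1}{772231}$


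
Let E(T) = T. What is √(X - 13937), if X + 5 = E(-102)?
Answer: 2*I*√3511 ≈ 118.51*I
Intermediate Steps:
X = -107 (X = -5 - 102 = -107)
√(X - 13937) = √(-107 - 13937) = √(-14044) = 2*I*√3511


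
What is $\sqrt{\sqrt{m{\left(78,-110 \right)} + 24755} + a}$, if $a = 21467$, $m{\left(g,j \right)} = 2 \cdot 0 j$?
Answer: $\sqrt{21467 + \sqrt{24755}} \approx 147.05$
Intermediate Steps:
$m{\left(g,j \right)} = 0$ ($m{\left(g,j \right)} = 0 j = 0$)
$\sqrt{\sqrt{m{\left(78,-110 \right)} + 24755} + a} = \sqrt{\sqrt{0 + 24755} + 21467} = \sqrt{\sqrt{24755} + 21467} = \sqrt{21467 + \sqrt{24755}}$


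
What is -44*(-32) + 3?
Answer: 1411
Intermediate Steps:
-44*(-32) + 3 = 1408 + 3 = 1411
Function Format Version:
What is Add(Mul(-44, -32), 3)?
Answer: 1411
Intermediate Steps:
Add(Mul(-44, -32), 3) = Add(1408, 3) = 1411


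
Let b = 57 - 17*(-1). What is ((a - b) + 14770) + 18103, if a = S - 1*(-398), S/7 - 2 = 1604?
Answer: 44439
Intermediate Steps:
S = 11242 (S = 14 + 7*1604 = 14 + 11228 = 11242)
b = 74 (b = 57 + 17 = 74)
a = 11640 (a = 11242 - 1*(-398) = 11242 + 398 = 11640)
((a - b) + 14770) + 18103 = ((11640 - 1*74) + 14770) + 18103 = ((11640 - 74) + 14770) + 18103 = (11566 + 14770) + 18103 = 26336 + 18103 = 44439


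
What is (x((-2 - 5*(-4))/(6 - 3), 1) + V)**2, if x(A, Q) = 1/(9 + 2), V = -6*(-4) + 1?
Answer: 76176/121 ≈ 629.55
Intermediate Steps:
V = 25 (V = 24 + 1 = 25)
x(A, Q) = 1/11
(x((-2 - 5*(-4))/(6 - 3), 1) + V)**2 = (1/11 + 25)**2 = (276/11)**2 = 76176/121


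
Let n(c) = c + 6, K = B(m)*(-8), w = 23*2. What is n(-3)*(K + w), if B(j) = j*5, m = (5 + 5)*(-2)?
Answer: 2538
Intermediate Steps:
m = -20 (m = 10*(-2) = -20)
B(j) = 5*j
w = 46
K = 800 (K = (5*(-20))*(-8) = -100*(-8) = 800)
n(c) = 6 + c
n(-3)*(K + w) = (6 - 3)*(800 + 46) = 3*846 = 2538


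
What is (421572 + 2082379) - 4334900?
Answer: -1830949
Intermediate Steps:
(421572 + 2082379) - 4334900 = 2503951 - 4334900 = -1830949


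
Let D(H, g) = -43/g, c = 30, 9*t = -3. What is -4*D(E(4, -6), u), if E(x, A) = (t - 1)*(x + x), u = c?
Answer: 86/15 ≈ 5.7333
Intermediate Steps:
t = -⅓ (t = (⅑)*(-3) = -⅓ ≈ -0.33333)
u = 30
E(x, A) = -8*x/3 (E(x, A) = (-⅓ - 1)*(x + x) = -8*x/3)
-4*D(E(4, -6), u) = -(-172)/30 = -4*(-43/30) = 86/15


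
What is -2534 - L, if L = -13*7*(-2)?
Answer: -2716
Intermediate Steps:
L = 182 (L = -91*(-2) = 182)
-2534 - L = -2534 - 1*182 = -2534 - 182 = -2716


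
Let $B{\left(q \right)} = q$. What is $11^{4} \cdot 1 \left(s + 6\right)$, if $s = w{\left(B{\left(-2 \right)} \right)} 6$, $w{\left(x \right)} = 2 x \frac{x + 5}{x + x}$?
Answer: $351384$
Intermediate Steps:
$w{\left(x \right)} = 5 + x$ ($w{\left(x \right)} = 2 x \frac{5 + x}{2 x} = 5 + x$)
$s = 18$ ($s = \left(5 - 2\right) 6 = 3 \cdot 6 = 18$)
$11^{4} \cdot 1 \left(s + 6\right) = 11^{4} \cdot 1 \left(18 + 6\right) = 14641 \cdot 1 \cdot 24 = 14641 \cdot 24 = 351384$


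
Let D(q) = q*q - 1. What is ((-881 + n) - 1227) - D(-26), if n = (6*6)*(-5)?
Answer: -2963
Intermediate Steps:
D(q) = -1 + q² (D(q) = q² - 1 = -1 + q²)
n = -180 (n = 36*(-5) = -180)
((-881 + n) - 1227) - D(-26) = ((-881 - 180) - 1227) - (-1 + (-26)²) = (-1061 - 1227) - (-1 + 676) = -2288 - 1*675 = -2288 - 675 = -2963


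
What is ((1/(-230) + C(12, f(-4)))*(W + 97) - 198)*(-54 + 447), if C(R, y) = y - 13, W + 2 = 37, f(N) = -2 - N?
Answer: -74597688/115 ≈ -6.4868e+5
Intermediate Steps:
W = 35 (W = -2 + 37 = 35)
C(R, y) = -13 + y
((1/(-230) + C(12, f(-4)))*(W + 97) - 198)*(-54 + 447) = ((1/(-230) + (-13 + (-2 - 1*(-4))))*(35 + 97) - 198)*(-54 + 447) = ((-1/230 + (-13 + (-2 + 4)))*132 - 198)*393 = ((-1/230 + (-13 + 2))*132 - 198)*393 = ((-1/230 - 11)*132 - 198)*393 = (-2531/230*132 - 198)*393 = (-167046/115 - 198)*393 = -189816/115*393 = -74597688/115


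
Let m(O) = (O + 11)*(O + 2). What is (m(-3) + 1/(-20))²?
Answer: 25921/400 ≈ 64.802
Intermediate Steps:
m(O) = (2 + O)*(11 + O) (m(O) = (11 + O)*(2 + O) = (2 + O)*(11 + O))
(m(-3) + 1/(-20))² = ((22 + (-3)² + 13*(-3)) + 1/(-20))² = ((22 + 9 - 39) - 1/20)² = (-8 - 1/20)² = (-161/20)² = 25921/400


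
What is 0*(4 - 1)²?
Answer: 0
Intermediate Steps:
0*(4 - 1)² = 0*3² = 0*9 = 0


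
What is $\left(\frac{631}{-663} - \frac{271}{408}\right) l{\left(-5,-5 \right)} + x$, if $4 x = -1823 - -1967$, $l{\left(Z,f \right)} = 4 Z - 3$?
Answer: $\frac{129359}{1768} \approx 73.167$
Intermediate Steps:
$l{\left(Z,f \right)} = -3 + 4 Z$
$x = 36$ ($x = \frac{-1823 - -1967}{4} = \frac{-1823 + 1967}{4} = \frac{1}{4} \cdot 144 = 36$)
$\left(\frac{631}{-663} - \frac{271}{408}\right) l{\left(-5,-5 \right)} + x = \left(\frac{631}{-663} - \frac{271}{408}\right) \left(-3 + 4 \left(-5\right)\right) + 36 = \left(631 \left(- \frac{1}{663}\right) - \frac{271}{408}\right) \left(-3 - 20\right) + 36 = \left(- \frac{631}{663} - \frac{271}{408}\right) \left(-23\right) + 36 = \left(- \frac{2857}{1768}\right) \left(-23\right) + 36 = \frac{65711}{1768} + 36 = \frac{129359}{1768}$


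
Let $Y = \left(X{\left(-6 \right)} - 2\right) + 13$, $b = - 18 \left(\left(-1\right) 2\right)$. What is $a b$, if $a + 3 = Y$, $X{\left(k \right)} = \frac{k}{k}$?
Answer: $324$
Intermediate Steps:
$X{\left(k \right)} = 1$
$b = 36$ ($b = \left(-18\right) \left(-2\right) = 36$)
$Y = 12$ ($Y = \left(1 - 2\right) + 13 = -1 + 13 = 12$)
$a = 9$ ($a = -3 + 12 = 9$)
$a b = 9 \cdot 36 = 324$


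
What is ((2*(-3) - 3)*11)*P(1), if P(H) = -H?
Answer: 99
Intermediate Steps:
((2*(-3) - 3)*11)*P(1) = ((2*(-3) - 3)*11)*(-1*1) = ((-6 - 3)*11)*(-1) = -9*11*(-1) = -99*(-1) = 99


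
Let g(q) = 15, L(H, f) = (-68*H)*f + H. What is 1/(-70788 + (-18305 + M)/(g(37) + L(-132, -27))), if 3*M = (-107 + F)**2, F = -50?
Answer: -727407/51491656450 ≈ -1.4127e-5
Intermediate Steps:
L(H, f) = H - 68*H*f (L(H, f) = -68*H*f + H = H - 68*H*f)
M = 24649/3 (M = (-107 - 50)**2/3 = (1/3)*(-157)**2 = (1/3)*24649 = 24649/3 ≈ 8216.3)
1/(-70788 + (-18305 + M)/(g(37) + L(-132, -27))) = 1/(-70788 + (-18305 + 24649/3)/(15 - 132*(1 - 68*(-27)))) = 1/(-70788 - 30266/(3*(15 - 132*(1 + 1836)))) = 1/(-70788 - 30266/(3*(15 - 132*1837))) = 1/(-70788 - 30266/(3*(15 - 242484))) = 1/(-70788 - 30266/3/(-242469)) = 1/(-70788 - 30266/3*(-1/242469)) = 1/(-70788 + 30266/727407) = 1/(-51491656450/727407) = -727407/51491656450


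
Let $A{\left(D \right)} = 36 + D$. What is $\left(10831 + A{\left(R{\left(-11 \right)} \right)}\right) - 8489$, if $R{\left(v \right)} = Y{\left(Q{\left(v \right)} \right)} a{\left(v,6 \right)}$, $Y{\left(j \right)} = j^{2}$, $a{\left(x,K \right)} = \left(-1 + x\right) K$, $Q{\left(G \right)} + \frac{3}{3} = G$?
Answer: $-7990$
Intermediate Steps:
$Q{\left(G \right)} = -1 + G$
$a{\left(x,K \right)} = K \left(-1 + x\right)$
$R{\left(v \right)} = \left(-1 + v\right)^{2} \left(-6 + 6 v\right)$ ($R{\left(v \right)} = \left(-1 + v\right)^{2} \cdot 6 \left(-1 + v\right) = \left(-1 + v\right)^{2} \left(-6 + 6 v\right)$)
$\left(10831 + A{\left(R{\left(-11 \right)} \right)}\right) - 8489 = \left(10831 + \left(36 + 6 \left(-1 - 11\right)^{3}\right)\right) - 8489 = \left(10831 + \left(36 + 6 \left(-12\right)^{3}\right)\right) - 8489 = \left(10831 + \left(36 + 6 \left(-1728\right)\right)\right) - 8489 = \left(10831 + \left(36 - 10368\right)\right) - 8489 = \left(10831 - 10332\right) - 8489 = 499 - 8489 = -7990$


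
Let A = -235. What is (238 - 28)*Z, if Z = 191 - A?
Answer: 89460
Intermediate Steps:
Z = 426 (Z = 191 - 1*(-235) = 191 + 235 = 426)
(238 - 28)*Z = (238 - 28)*426 = 210*426 = 89460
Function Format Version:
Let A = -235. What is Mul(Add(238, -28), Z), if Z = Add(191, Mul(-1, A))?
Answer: 89460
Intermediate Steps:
Z = 426 (Z = Add(191, Mul(-1, -235)) = Add(191, 235) = 426)
Mul(Add(238, -28), Z) = Mul(Add(238, -28), 426) = Mul(210, 426) = 89460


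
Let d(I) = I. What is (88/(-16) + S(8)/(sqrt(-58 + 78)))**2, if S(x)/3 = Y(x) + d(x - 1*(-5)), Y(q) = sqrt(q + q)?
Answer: 1603/10 - 561*sqrt(5)/10 ≈ 34.857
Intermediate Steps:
Y(q) = sqrt(2)*sqrt(q) (Y(q) = sqrt(2*q) = sqrt(2)*sqrt(q))
S(x) = 15 + 3*x + 3*sqrt(2)*sqrt(x) (S(x) = 3*(sqrt(2)*sqrt(x) + (x - 1*(-5))) = 3*(sqrt(2)*sqrt(x) + (x + 5)) = 3*(sqrt(2)*sqrt(x) + (5 + x)) = 3*(5 + x + sqrt(2)*sqrt(x)) = 15 + 3*x + 3*sqrt(2)*sqrt(x))
(88/(-16) + S(8)/(sqrt(-58 + 78)))**2 = (88/(-16) + (15 + 3*8 + 3*sqrt(2)*sqrt(8))/(sqrt(-58 + 78)))**2 = (88*(-1/16) + (15 + 24 + 3*sqrt(2)*(2*sqrt(2)))/(sqrt(20)))**2 = (-11/2 + (15 + 24 + 12)/((2*sqrt(5))))**2 = (-11/2 + 51*(sqrt(5)/10))**2 = (-11/2 + 51*sqrt(5)/10)**2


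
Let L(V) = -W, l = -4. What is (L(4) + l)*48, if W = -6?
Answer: 96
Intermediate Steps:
L(V) = 6 (L(V) = -1*(-6) = 6)
(L(4) + l)*48 = (6 - 4)*48 = 2*48 = 96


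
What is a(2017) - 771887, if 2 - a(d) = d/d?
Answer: -771886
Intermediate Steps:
a(d) = 1 (a(d) = 2 - d/d = 2 - 1*1 = 2 - 1 = 1)
a(2017) - 771887 = 1 - 771887 = -771886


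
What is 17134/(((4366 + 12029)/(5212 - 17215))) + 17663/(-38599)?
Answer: -2646178947561/210943535 ≈ -12544.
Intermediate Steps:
17134/(((4366 + 12029)/(5212 - 17215))) + 17663/(-38599) = 17134/((16395/(-12003))) + 17663*(-1/38599) = 17134/((16395*(-1/12003))) - 17663/38599 = 17134/(-5465/4001) - 17663/38599 = 17134*(-4001/5465) - 17663/38599 = -68553134/5465 - 17663/38599 = -2646178947561/210943535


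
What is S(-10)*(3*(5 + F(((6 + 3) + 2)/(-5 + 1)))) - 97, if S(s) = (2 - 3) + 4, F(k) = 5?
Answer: -7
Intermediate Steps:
S(s) = 3 (S(s) = -1 + 4 = 3)
S(-10)*(3*(5 + F(((6 + 3) + 2)/(-5 + 1)))) - 97 = 3*(3*(5 + 5)) - 97 = 3*(3*10) - 97 = 3*30 - 97 = 90 - 97 = -7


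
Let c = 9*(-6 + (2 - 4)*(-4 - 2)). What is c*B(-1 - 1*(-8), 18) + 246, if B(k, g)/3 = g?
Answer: 3162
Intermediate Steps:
B(k, g) = 3*g
c = 54 (c = 9*(-6 - 2*(-6)) = 9*(-6 + 12) = 9*6 = 54)
c*B(-1 - 1*(-8), 18) + 246 = 54*(3*18) + 246 = 54*54 + 246 = 2916 + 246 = 3162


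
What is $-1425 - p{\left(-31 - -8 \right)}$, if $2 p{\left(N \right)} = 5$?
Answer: $- \frac{2855}{2} \approx -1427.5$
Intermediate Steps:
$p{\left(N \right)} = \frac{5}{2}$ ($p{\left(N \right)} = \frac{1}{2} \cdot 5 = \frac{5}{2}$)
$-1425 - p{\left(-31 - -8 \right)} = -1425 - \frac{5}{2} = - \frac{2855}{2}$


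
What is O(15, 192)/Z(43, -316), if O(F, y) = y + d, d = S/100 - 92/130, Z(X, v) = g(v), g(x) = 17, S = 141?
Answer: 250513/22100 ≈ 11.335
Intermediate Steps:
Z(X, v) = 17
d = 913/1300 (d = 141/100 - 92/130 = 141*(1/100) - 92*1/130 = 141/100 - 46/65 = 913/1300 ≈ 0.70231)
O(F, y) = 913/1300 + y (O(F, y) = y + 913/1300 = 913/1300 + y)
O(15, 192)/Z(43, -316) = (913/1300 + 192)/17 = (250513/1300)*(1/17) = 250513/22100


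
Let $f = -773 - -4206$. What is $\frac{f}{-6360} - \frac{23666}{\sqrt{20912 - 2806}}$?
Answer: $- \frac{3433}{6360} - \frac{11833 \sqrt{18106}}{9053} \approx -176.42$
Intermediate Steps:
$f = 3433$ ($f = -773 + 4206 = 3433$)
$\frac{f}{-6360} - \frac{23666}{\sqrt{20912 - 2806}} = \frac{3433}{-6360} - \frac{23666}{\sqrt{20912 - 2806}} = 3433 \left(- \frac{1}{6360}\right) - \frac{23666}{\sqrt{18106}} = - \frac{3433}{6360} - 23666 \frac{\sqrt{18106}}{18106} = - \frac{3433}{6360} - \frac{11833 \sqrt{18106}}{9053}$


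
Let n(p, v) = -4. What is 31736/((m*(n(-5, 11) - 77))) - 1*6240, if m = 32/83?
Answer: -2351021/324 ≈ -7256.2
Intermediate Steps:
m = 32/83 (m = 32*(1/83) = 32/83 ≈ 0.38554)
31736/((m*(n(-5, 11) - 77))) - 1*6240 = 31736/((32*(-4 - 77)/83)) - 1*6240 = 31736/(((32/83)*(-81))) - 6240 = 31736/(-2592/83) - 6240 = 31736*(-83/2592) - 6240 = -329261/324 - 6240 = -2351021/324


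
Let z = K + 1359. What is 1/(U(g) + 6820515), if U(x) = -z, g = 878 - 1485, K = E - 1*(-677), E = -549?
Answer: 1/6819028 ≈ 1.4665e-7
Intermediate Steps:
K = 128 (K = -549 - 1*(-677) = -549 + 677 = 128)
z = 1487 (z = 128 + 1359 = 1487)
g = -607
U(x) = -1487 (U(x) = -1*1487 = -1487)
1/(U(g) + 6820515) = 1/(-1487 + 6820515) = 1/6819028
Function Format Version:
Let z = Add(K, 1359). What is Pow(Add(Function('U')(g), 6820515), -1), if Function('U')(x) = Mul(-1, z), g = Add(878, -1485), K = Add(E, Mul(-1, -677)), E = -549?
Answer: Rational(1, 6819028) ≈ 1.4665e-7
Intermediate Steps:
K = 128 (K = Add(-549, Mul(-1, -677)) = Add(-549, 677) = 128)
z = 1487 (z = Add(128, 1359) = 1487)
g = -607
Function('U')(x) = -1487 (Function('U')(x) = Mul(-1, 1487) = -1487)
Pow(Add(Function('U')(g), 6820515), -1) = Pow(Add(-1487, 6820515), -1) = Pow(6819028, -1) = Rational(1, 6819028)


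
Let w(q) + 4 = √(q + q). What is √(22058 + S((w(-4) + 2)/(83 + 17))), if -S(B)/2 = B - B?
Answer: √22058 ≈ 148.52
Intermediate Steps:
w(q) = -4 + √2*√q (w(q) = -4 + √(q + q) = -4 + √(2*q) = -4 + √2*√q)
S(B) = 0 (S(B) = -2*(B - B) = -2*0 = 0)
√(22058 + S((w(-4) + 2)/(83 + 17))) = √(22058 + 0) = √22058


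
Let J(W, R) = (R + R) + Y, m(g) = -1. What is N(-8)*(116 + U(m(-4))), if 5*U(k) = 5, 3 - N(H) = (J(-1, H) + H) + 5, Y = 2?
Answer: 2340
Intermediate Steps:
J(W, R) = 2 + 2*R (J(W, R) = (R + R) + 2 = 2*R + 2 = 2 + 2*R)
N(H) = -4 - 3*H (N(H) = 3 - (((2 + 2*H) + H) + 5) = 3 - ((2 + 3*H) + 5) = 3 - (7 + 3*H) = 3 + (-7 - 3*H) = -4 - 3*H)
U(k) = 1 (U(k) = (⅕)*5 = 1)
N(-8)*(116 + U(m(-4))) = (-4 - 3*(-8))*(116 + 1) = (-4 + 24)*117 = 20*117 = 2340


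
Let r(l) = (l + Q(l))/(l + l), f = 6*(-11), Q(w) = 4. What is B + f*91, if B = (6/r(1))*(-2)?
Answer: -30054/5 ≈ -6010.8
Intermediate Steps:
f = -66
r(l) = (4 + l)/(2*l) (r(l) = (l + 4)/(l + l) = (4 + l)/((2*l)) = (4 + l)*(1/(2*l)) = (4 + l)/(2*l))
B = -24/5 (B = (6/(((½)*(4 + 1)/1)))*(-2) = (6/(((½)*1*5)))*(-2) = (6/(5/2))*(-2) = (6*(⅖))*(-2) = (12/5)*(-2) = -24/5 ≈ -4.8000)
B + f*91 = -24/5 - 66*91 = -24/5 - 6006 = -30054/5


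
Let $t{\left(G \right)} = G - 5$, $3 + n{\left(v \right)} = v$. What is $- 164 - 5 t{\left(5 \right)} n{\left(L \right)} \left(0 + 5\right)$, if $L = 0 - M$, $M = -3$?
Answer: $0$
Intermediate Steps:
$L = 3$ ($L = 0 - -3 = 0 + 3 = 3$)
$n{\left(v \right)} = -3 + v$
$t{\left(G \right)} = -5 + G$
$- 164 - 5 t{\left(5 \right)} n{\left(L \right)} \left(0 + 5\right) = - 164 - 5 \left(-5 + 5\right) \left(-3 + 3\right) \left(0 + 5\right) = - 164 \left(-5\right) 0 \cdot 0 \cdot 5 = - 164 \cdot 0 \cdot 0 = \left(-164\right) 0 = 0$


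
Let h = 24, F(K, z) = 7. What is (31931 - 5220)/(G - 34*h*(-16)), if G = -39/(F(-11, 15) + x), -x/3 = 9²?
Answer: 6303796/3081255 ≈ 2.0459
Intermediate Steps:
x = -243 (x = -3*9² = -3*81 = -243)
G = 39/236 (G = -39/(7 - 243) = -39/(-236) = -1/236*(-39) = 39/236 ≈ 0.16525)
(31931 - 5220)/(G - 34*h*(-16)) = (31931 - 5220)/(39/236 - 34*24*(-16)) = 26711/(39/236 - 816*(-16)) = 26711/(39/236 + 13056) = 26711/(3081255/236) = 26711*(236/3081255) = 6303796/3081255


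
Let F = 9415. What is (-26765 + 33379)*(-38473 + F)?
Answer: -192189612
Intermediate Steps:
(-26765 + 33379)*(-38473 + F) = (-26765 + 33379)*(-38473 + 9415) = 6614*(-29058) = -192189612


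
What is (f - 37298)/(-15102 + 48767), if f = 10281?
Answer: -27017/33665 ≈ -0.80252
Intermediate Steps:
(f - 37298)/(-15102 + 48767) = (10281 - 37298)/(-15102 + 48767) = -27017/33665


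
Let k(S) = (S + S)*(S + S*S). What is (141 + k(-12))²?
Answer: 9162729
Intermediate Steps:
k(S) = 2*S*(S + S²) (k(S) = (2*S)*(S + S²) = 2*S*(S + S²))
(141 + k(-12))² = (141 + 2*(-12)²*(1 - 12))² = (141 + 2*144*(-11))² = (141 - 3168)² = (-3027)² = 9162729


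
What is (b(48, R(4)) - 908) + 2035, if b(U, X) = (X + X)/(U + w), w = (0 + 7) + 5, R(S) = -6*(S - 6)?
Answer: 5637/5 ≈ 1127.4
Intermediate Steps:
R(S) = 36 - 6*S (R(S) = -6*(-6 + S) = 36 - 6*S)
w = 12 (w = 7 + 5 = 12)
b(U, X) = 2*X/(12 + U) (b(U, X) = (X + X)/(U + 12) = (2*X)/(12 + U) = 2*X/(12 + U))
(b(48, R(4)) - 908) + 2035 = (2*(36 - 6*4)/(12 + 48) - 908) + 2035 = (2*(36 - 24)/60 - 908) + 2035 = (2*12*(1/60) - 908) + 2035 = (2/5 - 908) + 2035 = -4538/5 + 2035 = 5637/5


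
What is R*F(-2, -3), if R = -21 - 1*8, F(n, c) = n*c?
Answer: -174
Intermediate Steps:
F(n, c) = c*n
R = -29 (R = -21 - 8 = -29)
R*F(-2, -3) = -(-87)*(-2) = -29*6 = -174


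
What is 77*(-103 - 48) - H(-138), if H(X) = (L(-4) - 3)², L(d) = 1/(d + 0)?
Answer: -186201/16 ≈ -11638.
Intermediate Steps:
L(d) = 1/d
H(X) = 169/16 (H(X) = (1/(-4) - 3)² = (-¼ - 3)² = (-13/4)² = 169/16)
77*(-103 - 48) - H(-138) = 77*(-103 - 48) - 1*169/16 = 77*(-151) - 169/16 = -11627 - 169/16 = -186201/16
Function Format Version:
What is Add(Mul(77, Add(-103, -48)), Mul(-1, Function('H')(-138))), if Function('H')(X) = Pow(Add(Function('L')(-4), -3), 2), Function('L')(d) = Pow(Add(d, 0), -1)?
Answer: Rational(-186201, 16) ≈ -11638.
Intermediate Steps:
Function('L')(d) = Pow(d, -1)
Function('H')(X) = Rational(169, 16) (Function('H')(X) = Pow(Add(Pow(-4, -1), -3), 2) = Pow(Add(Rational(-1, 4), -3), 2) = Pow(Rational(-13, 4), 2) = Rational(169, 16))
Add(Mul(77, Add(-103, -48)), Mul(-1, Function('H')(-138))) = Add(Mul(77, Add(-103, -48)), Mul(-1, Rational(169, 16))) = Add(Mul(77, -151), Rational(-169, 16)) = Add(-11627, Rational(-169, 16)) = Rational(-186201, 16)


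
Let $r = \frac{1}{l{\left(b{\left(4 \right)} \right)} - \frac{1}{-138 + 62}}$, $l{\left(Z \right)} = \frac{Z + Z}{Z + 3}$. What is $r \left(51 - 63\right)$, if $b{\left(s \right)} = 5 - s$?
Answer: $- \frac{304}{13} \approx -23.385$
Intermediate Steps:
$l{\left(Z \right)} = \frac{2 Z}{3 + Z}$
$r = \frac{76}{39}$ ($r = \frac{1}{\frac{2 \left(5 - 4\right)}{3 + \left(5 - 4\right)} - \frac{1}{-138 + 62}} = \frac{1}{\frac{2 \left(5 - 4\right)}{3 + \left(5 - 4\right)} - \frac{1}{-76}} = \frac{1}{2 \cdot 1 \frac{1}{3 + 1} - - \frac{1}{76}} = \frac{1}{2 \cdot 1 \cdot \frac{1}{4} + \frac{1}{76}} = \frac{1}{\frac{1}{2} + \frac{1}{76}} = \frac{1}{\frac{39}{76}} = \frac{76}{39} \approx 1.9487$)
$r \left(51 - 63\right) = \frac{76 \left(51 - 63\right)}{39} = \frac{76}{39} \left(-12\right) = - \frac{304}{13}$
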